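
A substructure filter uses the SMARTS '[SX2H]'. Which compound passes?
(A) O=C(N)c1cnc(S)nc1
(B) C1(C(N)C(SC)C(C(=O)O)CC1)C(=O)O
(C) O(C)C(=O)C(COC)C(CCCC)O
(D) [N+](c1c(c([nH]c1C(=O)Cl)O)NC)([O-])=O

[SX2H] describes an aliphatic sulfur with two connections, one being H (a thiol).
(A) contains a thiol (-SH), which satisfies every atom and bond constraint.
(B) has a methylthio ether (-SCH3) but the sulfur has H0 (bonded to two carbons), not H1.
(C) has a hydroxyl group (-OH) but it is an -OH, not an -SH.
(D) has a hydroxyl group (-OH) but it is an -OH, not an -SH.
So the answer is (A).

A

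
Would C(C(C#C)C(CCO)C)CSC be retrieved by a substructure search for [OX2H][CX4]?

Yes

The pattern [OX2H][CX4] describes a hydroxyl oxygen bound to an sp3 (X4) carbon — an aliphatic alcohol.
The molecule carries a hydroxyl group (-OH), whose atoms satisfy every constraint of the query, so the pattern matches.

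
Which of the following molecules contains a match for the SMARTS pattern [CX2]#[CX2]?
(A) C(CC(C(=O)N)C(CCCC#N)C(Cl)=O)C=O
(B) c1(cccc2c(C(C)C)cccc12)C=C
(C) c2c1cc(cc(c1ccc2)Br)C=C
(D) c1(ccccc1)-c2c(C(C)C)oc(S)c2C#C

[CX2]#[CX2] describes a carbon-carbon triple bond (an alkyne).
(A) has a nitrile (-C#N) but the triple bond is C#N, not C#C.
(B) has a vinyl group (-CH=CH2) but the C=C is a double bond; both carbons are CX3, not CX2.
(C) has a vinyl group (-CH=CH2) but the C=C is a double bond; both carbons are CX3, not CX2.
(D) contains an ethynyl group (-C#CH), which satisfies every atom and bond constraint.
So the answer is (D).

D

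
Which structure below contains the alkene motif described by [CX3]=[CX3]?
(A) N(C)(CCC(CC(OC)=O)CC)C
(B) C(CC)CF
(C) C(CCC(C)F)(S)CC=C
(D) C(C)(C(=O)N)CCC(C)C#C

C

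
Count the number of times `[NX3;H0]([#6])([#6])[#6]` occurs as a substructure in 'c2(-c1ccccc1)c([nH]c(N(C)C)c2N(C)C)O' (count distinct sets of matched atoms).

2

[NX3;H0]([#6])([#6])[#6] is the SMARTS for a tertiary amine: a trivalent nitrogen with no H, bonded to three carbons.
The molecule carries 2 separate instances of a dimethylamino group (-N(CH3)2) meeting every constraint; each maps to a distinct set of atoms, giving 2 matches.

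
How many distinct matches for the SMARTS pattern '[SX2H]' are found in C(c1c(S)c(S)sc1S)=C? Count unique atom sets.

3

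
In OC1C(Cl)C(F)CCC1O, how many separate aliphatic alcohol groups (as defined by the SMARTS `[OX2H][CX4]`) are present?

[OX2H][CX4] is the SMARTS for an aliphatic alcohol: a hydroxyl oxygen bound to an sp3 (X4) carbon.
The molecule carries 2 separate instances of a hydroxyl group (-OH) meeting every constraint; each maps to a distinct set of atoms, giving 2 matches.

2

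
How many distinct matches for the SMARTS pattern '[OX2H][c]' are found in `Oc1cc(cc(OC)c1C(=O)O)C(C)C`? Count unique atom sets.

1

[OX2H][c] is the SMARTS for a phenol: a hydroxyl oxygen attached to an aromatic carbon.
Exactly one fragment in the molecule meets all constraints, giving 1 match.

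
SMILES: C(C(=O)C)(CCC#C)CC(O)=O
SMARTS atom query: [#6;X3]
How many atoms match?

2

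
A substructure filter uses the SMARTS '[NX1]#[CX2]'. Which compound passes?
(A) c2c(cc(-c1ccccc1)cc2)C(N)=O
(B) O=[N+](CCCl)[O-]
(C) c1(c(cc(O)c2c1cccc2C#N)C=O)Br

C

[NX1]#[CX2] describes a nitrogen triple-bonded to a two-connected carbon (a nitrile).
(A) has a primary amide (-C(=O)NH2) but the nitrogen is NX3, not NX1.
(B) has a nitro group (-[N+](=O)[O-]) but there is no C#N triple bond.
(C) contains a nitrile (-C#N), which satisfies every atom and bond constraint.
So the answer is (C).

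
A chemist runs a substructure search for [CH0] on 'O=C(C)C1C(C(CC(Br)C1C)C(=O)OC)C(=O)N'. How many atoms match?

3

The query [CH0] means: aliphatic carbon with no attached hydrogen.
Check the 18 heavy atoms by environment: 1× C (H2) → no; 5× C (H1) → no; 3× C (H3) → no; 3× C (H0) → match; 4× O (H0) → no; 1× N (H2) → no; 1× Br (H0) → no.
That gives 3 matching atoms.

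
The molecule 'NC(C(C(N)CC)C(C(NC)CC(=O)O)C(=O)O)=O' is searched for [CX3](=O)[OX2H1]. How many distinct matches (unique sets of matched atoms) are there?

[CX3](=O)[OX2H1] is the SMARTS for a carboxylic acid: an sp2 carbon double-bonded to O and single-bonded to an -OH oxygen.
The molecule carries 2 separate instances of a carboxylic acid group (-C(=O)OH) meeting every constraint; each maps to a distinct set of atoms, giving 2 matches.

2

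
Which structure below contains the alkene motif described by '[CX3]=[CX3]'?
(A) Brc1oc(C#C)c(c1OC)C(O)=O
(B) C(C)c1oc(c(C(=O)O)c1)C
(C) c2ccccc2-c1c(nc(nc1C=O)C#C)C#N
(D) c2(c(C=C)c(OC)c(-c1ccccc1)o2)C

D

[CX3]=[CX3] describes a non-aromatic C=C double bond between two sp2 carbons (an alkene).
(A) has an ethynyl group (-C#CH) but the C-C bond is a triple bond, not a double bond.
(B) has an ethyl group (-CH2CH3) but its C-C bond is a single bond between CX4 carbons, not CX3=CX3.
(C) has an ethynyl group (-C#CH) but the C-C bond is a triple bond, not a double bond.
(D) contains a vinyl group (-CH=CH2), which satisfies every atom and bond constraint.
So the answer is (D).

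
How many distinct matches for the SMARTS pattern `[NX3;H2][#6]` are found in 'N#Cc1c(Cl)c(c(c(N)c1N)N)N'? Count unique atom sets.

4

[NX3;H2][#6] is the SMARTS for a primary amine: a trivalent nitrogen with two H attached to carbon.
The molecule carries 4 separate instances of a primary amino group (-NH2) meeting every constraint; each maps to a distinct set of atoms, giving 4 matches.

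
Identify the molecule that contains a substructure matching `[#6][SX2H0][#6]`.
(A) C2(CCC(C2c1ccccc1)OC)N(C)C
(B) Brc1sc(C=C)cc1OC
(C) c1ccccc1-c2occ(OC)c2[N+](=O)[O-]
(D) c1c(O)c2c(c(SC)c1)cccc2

D

[#6][SX2H0][#6] describes an aliphatic sulfur bridging two carbons with no H on the sulfur (a thioether).
(A) has a methoxy ether (-OCH3) but the bridging atom is O, not S.
(B) has a methoxy ether (-OCH3) but the bridging atom is O, not S.
(C) has a methoxy ether (-OCH3) but the bridging atom is O, not S.
(D) contains a methylthio ether (-SCH3), which satisfies every atom and bond constraint.
So the answer is (D).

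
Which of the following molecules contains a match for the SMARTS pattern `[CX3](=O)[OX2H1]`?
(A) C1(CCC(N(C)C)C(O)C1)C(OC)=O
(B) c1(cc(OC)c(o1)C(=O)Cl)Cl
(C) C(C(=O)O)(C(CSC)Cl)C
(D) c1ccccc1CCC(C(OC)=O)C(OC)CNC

C

[CX3](=O)[OX2H1] describes an sp2 carbon double-bonded to O and single-bonded to an -OH oxygen (a carboxylic acid).
(A) has a methyl-ester group (-C(=O)OCH3) but the singly-bonded O has no H (OX2H0, not OX2H1).
(B) has an acyl chloride (-C(=O)Cl) but the carbonyl is bonded to Cl, not to an -OH oxygen.
(C) contains a carboxylic acid group (-C(=O)OH), which satisfies every atom and bond constraint.
(D) has a methyl-ester group (-C(=O)OCH3) but the singly-bonded O has no H (OX2H0, not OX2H1).
So the answer is (C).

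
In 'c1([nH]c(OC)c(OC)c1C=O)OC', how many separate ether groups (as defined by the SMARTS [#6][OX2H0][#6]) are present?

[#6][OX2H0][#6] is the SMARTS for an ether: an aliphatic oxygen bridging two carbons with no H on the oxygen.
The molecule carries 3 separate instances of a methoxy ether (-OCH3) meeting every constraint; each maps to a distinct set of atoms, giving 3 matches.

3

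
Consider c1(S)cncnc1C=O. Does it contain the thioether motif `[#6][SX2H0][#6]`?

The pattern [#6][SX2H0][#6] describes an aliphatic sulfur bridging two carbons with no H on the sulfur — a thioether.
The closest candidate here is a thiol (-SH), but the sulfur has H1, not H0 bridging two carbons. No other fragment satisfies the full query, so there is no match.

No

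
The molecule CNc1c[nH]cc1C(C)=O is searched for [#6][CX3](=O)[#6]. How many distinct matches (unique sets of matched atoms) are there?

[#6][CX3](=O)[#6] is the SMARTS for a ketone: a carbonyl carbon (no H) flanked by two carbons.
Exactly one fragment in the molecule meets all constraints, giving 1 match.

1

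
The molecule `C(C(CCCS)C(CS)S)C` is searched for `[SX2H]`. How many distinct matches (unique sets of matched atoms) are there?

[SX2H] is the SMARTS for a thiol: an aliphatic sulfur with two connections, one being H.
The molecule carries 3 separate instances of a thiol (-SH) meeting every constraint; each maps to a distinct set of atoms, giving 3 matches.

3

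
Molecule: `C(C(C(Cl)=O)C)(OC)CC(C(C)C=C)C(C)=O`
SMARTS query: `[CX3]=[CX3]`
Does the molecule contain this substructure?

Yes

The pattern [CX3]=[CX3] describes a non-aromatic C=C double bond between two sp2 carbons — an alkene.
The molecule carries a vinyl group (-CH=CH2), whose atoms satisfy every constraint of the query, so the pattern matches.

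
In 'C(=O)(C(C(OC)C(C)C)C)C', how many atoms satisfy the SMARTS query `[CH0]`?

1

The query [CH0] means: aliphatic carbon with no attached hydrogen.
Check the 11 heavy atoms by environment: 5× C (H3) → no; 3× C (H1) → no; 1× C (H0) → match; 2× O (H0) → no.
That gives 1 matching atom.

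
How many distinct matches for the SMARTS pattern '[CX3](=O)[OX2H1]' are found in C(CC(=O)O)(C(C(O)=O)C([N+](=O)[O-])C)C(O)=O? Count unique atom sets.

3

[CX3](=O)[OX2H1] is the SMARTS for a carboxylic acid: an sp2 carbon double-bonded to O and single-bonded to an -OH oxygen.
The molecule carries 3 separate instances of a carboxylic acid group (-C(=O)OH) meeting every constraint; each maps to a distinct set of atoms, giving 3 matches.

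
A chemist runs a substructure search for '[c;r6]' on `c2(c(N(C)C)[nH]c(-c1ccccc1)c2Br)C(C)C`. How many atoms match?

The query [c;r6] means: aromatic carbon that belongs to a six-membered ring.
Check the 18 heavy atoms by environment: 1× n (aromatic, in 5-ring) → no; 4× c (aromatic, in 5-ring) → no; 1× N (acyclic) → no; 5× C (acyclic) → no; 1× Br (acyclic) → no; 6× c (aromatic, in 6-ring) → match.
That gives 6 matching atoms.

6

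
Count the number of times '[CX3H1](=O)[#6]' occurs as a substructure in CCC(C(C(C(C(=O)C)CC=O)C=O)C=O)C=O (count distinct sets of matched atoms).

4

[CX3H1](=O)[#6] is the SMARTS for an aldehyde: an sp2 carbon with one H, double-bonded to O and single-bonded to carbon.
The molecule carries 4 separate instances of an aldehyde (-CHO) meeting every constraint; each maps to a distinct set of atoms, giving 4 matches.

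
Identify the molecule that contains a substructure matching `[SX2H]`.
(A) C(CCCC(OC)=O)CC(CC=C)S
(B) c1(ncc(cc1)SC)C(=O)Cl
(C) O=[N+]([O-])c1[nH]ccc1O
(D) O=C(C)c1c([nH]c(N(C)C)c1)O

[SX2H] describes an aliphatic sulfur with two connections, one being H (a thiol).
(A) contains a thiol (-SH), which satisfies every atom and bond constraint.
(B) has a methylthio ether (-SCH3) but the sulfur has H0 (bonded to two carbons), not H1.
(C) has a hydroxyl group (-OH) but it is an -OH, not an -SH.
(D) has a hydroxyl group (-OH) but it is an -OH, not an -SH.
So the answer is (A).

A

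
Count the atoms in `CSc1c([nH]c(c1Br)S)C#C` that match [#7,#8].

1

Check the 11 heavy atoms by environment: 1× n (aromatic) → match; 4× c (aromatic) → no; 3× C → no; 1× Br → no; 2× S → no.
That gives 1 matching atom.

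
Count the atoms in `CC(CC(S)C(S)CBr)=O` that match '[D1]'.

The query [D1] means: atom with exactly one heavy-atom neighbour (degree 1).
Check the 10 heavy atoms by environment: 2× C (D2) → no; 3× C (D3) → no; 1× O (D1) → match; 1× C (D1) → match; 2× S (D1) → match; 1× Br (D1) → match.
Summing the matching environments: 1 + 1 + 2 + 1 = 5 matching atoms.

5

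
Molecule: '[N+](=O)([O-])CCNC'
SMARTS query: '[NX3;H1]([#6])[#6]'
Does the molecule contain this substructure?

Yes

The pattern [NX3;H1]([#6])[#6] describes a trivalent nitrogen with one H, bonded to two carbons — a secondary amine.
The molecule carries an N-methylamino group (-NHCH3), whose atoms satisfy every constraint of the query, so the pattern matches.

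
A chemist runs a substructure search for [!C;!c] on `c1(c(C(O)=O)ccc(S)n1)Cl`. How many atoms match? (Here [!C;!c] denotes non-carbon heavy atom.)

5

Check the 11 heavy atoms by environment: 1× n (aromatic) → match; 5× c (aromatic) → no; 1× C → no; 2× O → match; 1× Cl → match; 1× S → match.
Summing the matching environments: 1 + 2 + 1 + 1 = 5 matching atoms.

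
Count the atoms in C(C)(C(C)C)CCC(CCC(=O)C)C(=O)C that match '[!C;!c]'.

The query [!C;!c] means: neither aliphatic nor aromatic carbon — same as [!#6].
Check the 16 heavy atoms by environment: 14× C → no; 2× O → match.
That gives 2 matching atoms.

2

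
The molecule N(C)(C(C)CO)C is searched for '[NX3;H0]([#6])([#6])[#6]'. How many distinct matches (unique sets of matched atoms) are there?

[NX3;H0]([#6])([#6])[#6] is the SMARTS for a tertiary amine: a trivalent nitrogen with no H, bonded to three carbons.
Exactly one fragment in the molecule meets all constraints, giving 1 match.

1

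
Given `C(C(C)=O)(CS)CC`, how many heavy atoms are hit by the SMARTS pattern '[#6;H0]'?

1

The query [#6;H0] means: any carbon with no attached hydrogen.
Check the 8 heavy atoms by environment: 2× C (H2) → no; 1× C (H1) → no; 2× C (H3) → no; 1× C (H0) → match; 1× O (H0) → no; 1× S (H1) → no.
That gives 1 matching atom.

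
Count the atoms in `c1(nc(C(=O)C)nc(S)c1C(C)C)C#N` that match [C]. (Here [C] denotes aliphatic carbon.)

6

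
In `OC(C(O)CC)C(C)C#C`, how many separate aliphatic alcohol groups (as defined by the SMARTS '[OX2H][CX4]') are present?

2

[OX2H][CX4] is the SMARTS for an aliphatic alcohol: a hydroxyl oxygen bound to an sp3 (X4) carbon.
The molecule carries 2 separate instances of a hydroxyl group (-OH) meeting every constraint; each maps to a distinct set of atoms, giving 2 matches.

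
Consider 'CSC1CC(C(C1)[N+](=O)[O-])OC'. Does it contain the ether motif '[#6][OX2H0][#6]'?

The pattern [#6][OX2H0][#6] describes an aliphatic oxygen bridging two carbons with no H on the oxygen — an ether.
The molecule carries a methoxy ether (-OCH3), whose atoms satisfy every constraint of the query, so the pattern matches.

Yes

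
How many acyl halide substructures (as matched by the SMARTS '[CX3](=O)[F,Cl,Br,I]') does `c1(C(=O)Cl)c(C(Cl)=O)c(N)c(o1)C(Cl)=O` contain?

3

[CX3](=O)[F,Cl,Br,I] is the SMARTS for an acyl halide: a carbonyl carbon bonded to a halogen.
The molecule carries 3 separate instances of an acyl chloride (-C(=O)Cl) meeting every constraint; each maps to a distinct set of atoms, giving 3 matches.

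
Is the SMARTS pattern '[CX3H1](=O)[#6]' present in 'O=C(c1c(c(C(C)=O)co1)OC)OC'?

The pattern [CX3H1](=O)[#6] describes an sp2 carbon with one H, double-bonded to O and single-bonded to carbon — an aldehyde.
The closest candidate here is an acetyl/ketone group (-C(=O)CH3), but the carbonyl carbon has H0 (two carbon neighbours), not H1. No other fragment satisfies the full query, so there is no match.

No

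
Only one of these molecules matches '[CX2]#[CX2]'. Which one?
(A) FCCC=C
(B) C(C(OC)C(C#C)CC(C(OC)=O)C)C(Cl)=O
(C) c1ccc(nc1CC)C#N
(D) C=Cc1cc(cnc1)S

B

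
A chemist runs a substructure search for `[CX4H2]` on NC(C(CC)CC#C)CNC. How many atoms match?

The query [CX4H2] means: sp3 carbon (X4) with exactly two hydrogens.
Check the 11 heavy atoms by environment: 3× C (H2, X4) → match; 2× C (H1, X4) → no; 1× C (H0, X2) → no; 1× C (H1, X2) → no; 1× N (H2, X3) → no; 2× C (H3, X4) → no; 1× N (H1, X3) → no.
That gives 3 matching atoms.

3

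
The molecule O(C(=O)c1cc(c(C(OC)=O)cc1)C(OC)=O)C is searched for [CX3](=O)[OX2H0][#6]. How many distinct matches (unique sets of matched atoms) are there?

3

[CX3](=O)[OX2H0][#6] is the SMARTS for an ester: a carbonyl carbon bonded to an oxygen that is itself bonded to carbon (no H on that O).
The molecule carries 3 separate instances of a methyl-ester group (-C(=O)OCH3) meeting every constraint; each maps to a distinct set of atoms, giving 3 matches.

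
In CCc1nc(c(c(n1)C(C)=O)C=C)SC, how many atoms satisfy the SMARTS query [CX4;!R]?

4

The query [CX4;!R] means: aliphatic carbon with four total connections, not in a ring.
Check the 15 heavy atoms by environment: 2× n (aromatic, X2, in 6-ring) → no; 4× c (aromatic, X3, in 6-ring) → no; 3× C (X3, acyclic) → no; 1× S (X2, acyclic) → no; 4× C (X4, acyclic) → match; 1× O (X1, acyclic) → no.
That gives 4 matching atoms.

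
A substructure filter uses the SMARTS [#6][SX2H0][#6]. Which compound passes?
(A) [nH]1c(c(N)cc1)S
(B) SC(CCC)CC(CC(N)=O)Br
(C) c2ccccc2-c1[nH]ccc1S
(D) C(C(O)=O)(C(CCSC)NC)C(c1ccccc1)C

D

[#6][SX2H0][#6] describes an aliphatic sulfur bridging two carbons with no H on the sulfur (a thioether).
(A) has a thiol (-SH) but the sulfur has H1, not H0 bridging two carbons.
(B) has a thiol (-SH) but the sulfur has H1, not H0 bridging two carbons.
(C) has a thiol (-SH) but the sulfur has H1, not H0 bridging two carbons.
(D) contains a methylthio ether (-SCH3), which satisfies every atom and bond constraint.
So the answer is (D).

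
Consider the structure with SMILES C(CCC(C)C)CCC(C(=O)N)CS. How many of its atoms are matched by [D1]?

5

Check the 14 heavy atoms by environment: 6× C (D2) → no; 3× C (D3) → no; 2× C (D1) → match; 1× S (D1) → match; 1× O (D1) → match; 1× N (D1) → match.
Summing the matching environments: 2 + 1 + 1 + 1 = 5 matching atoms.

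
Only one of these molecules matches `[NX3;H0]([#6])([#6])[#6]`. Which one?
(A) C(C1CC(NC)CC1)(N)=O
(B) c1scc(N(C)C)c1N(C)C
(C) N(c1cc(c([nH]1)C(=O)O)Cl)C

B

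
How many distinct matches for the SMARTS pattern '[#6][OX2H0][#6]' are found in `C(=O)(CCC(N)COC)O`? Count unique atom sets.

1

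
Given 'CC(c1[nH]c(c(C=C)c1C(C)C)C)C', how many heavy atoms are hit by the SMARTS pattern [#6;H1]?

3

The query [#6;H1] means: any carbon bearing exactly one hydrogen.
Check the 14 heavy atoms by environment: 1× n (aromatic, H1) → no; 4× c (aromatic, H0) → no; 3× C (H1) → match; 5× C (H3) → no; 1× C (H2) → no.
That gives 3 matching atoms.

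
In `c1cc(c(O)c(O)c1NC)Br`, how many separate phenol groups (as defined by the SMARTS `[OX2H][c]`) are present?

2

[OX2H][c] is the SMARTS for a phenol: a hydroxyl oxygen attached to an aromatic carbon.
The molecule carries 2 separate instances of a hydroxyl group (-OH) meeting every constraint; each maps to a distinct set of atoms, giving 2 matches.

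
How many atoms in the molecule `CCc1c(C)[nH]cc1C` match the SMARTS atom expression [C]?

4

The query [C] means: uppercase C matches aliphatic (non-aromatic) carbon only.
Check the 9 heavy atoms by environment: 1× n (aromatic) → no; 4× c (aromatic) → no; 4× C → match.
That gives 4 matching atoms.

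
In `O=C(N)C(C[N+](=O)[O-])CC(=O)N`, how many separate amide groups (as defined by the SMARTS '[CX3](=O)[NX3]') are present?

2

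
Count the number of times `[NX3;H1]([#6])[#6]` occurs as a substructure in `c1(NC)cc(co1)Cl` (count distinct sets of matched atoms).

[NX3;H1]([#6])[#6] is the SMARTS for a secondary amine: a trivalent nitrogen with one H, bonded to two carbons.
Exactly one fragment in the molecule meets all constraints, giving 1 match.

1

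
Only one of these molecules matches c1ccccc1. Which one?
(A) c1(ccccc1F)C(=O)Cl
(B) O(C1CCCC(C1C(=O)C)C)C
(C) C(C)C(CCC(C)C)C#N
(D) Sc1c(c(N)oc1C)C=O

c1ccccc1 describes six aromatic carbons in a ring (a benzene ring).
(A) contains the required atom environment, so the pattern matches.
(B) has a methyl group (-CH3) but no six-membered all-carbon aromatic ring is present.
(C) has a methyl group (-CH3) but no six-membered all-carbon aromatic ring is present.
(D) has a methyl group (-CH3) but no six-membered all-carbon aromatic ring is present.
So the answer is (A).

A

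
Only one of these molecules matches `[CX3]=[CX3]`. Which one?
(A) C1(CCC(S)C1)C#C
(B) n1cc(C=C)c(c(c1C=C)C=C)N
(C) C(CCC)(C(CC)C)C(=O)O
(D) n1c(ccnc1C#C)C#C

[CX3]=[CX3] describes a non-aromatic C=C double bond between two sp2 carbons (an alkene).
(A) has an ethynyl group (-C#CH) but the C-C bond is a triple bond, not a double bond.
(B) contains a vinyl group (-CH=CH2), which satisfies every atom and bond constraint.
(C) has an ethyl group (-CH2CH3) but its C-C bond is a single bond between CX4 carbons, not CX3=CX3.
(D) has an ethynyl group (-C#CH) but the C-C bond is a triple bond, not a double bond.
So the answer is (B).

B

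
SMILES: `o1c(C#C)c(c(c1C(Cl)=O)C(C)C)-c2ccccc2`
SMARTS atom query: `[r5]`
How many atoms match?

5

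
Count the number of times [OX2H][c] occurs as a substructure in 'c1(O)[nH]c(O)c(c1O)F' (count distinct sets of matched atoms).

[OX2H][c] is the SMARTS for a phenol: a hydroxyl oxygen attached to an aromatic carbon.
The molecule carries 3 separate instances of a hydroxyl group (-OH) meeting every constraint; each maps to a distinct set of atoms, giving 3 matches.

3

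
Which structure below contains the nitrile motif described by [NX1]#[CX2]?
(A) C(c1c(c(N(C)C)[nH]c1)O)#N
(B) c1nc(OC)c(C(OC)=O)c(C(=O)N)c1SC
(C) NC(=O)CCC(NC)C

A

[NX1]#[CX2] describes a nitrogen triple-bonded to a two-connected carbon (a nitrile).
(A) contains a nitrile (-C#N), which satisfies every atom and bond constraint.
(B) has a primary amide (-C(=O)NH2) but the nitrogen is NX3, not NX1.
(C) has a primary amide (-C(=O)NH2) but the nitrogen is NX3, not NX1.
So the answer is (A).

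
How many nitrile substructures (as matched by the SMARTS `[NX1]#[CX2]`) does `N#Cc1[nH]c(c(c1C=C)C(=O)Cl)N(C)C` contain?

1

[NX1]#[CX2] is the SMARTS for a nitrile: a nitrogen triple-bonded to a two-connected carbon.
Exactly one fragment in the molecule meets all constraints, giving 1 match.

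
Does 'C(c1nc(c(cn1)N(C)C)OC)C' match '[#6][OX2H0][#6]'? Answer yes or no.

Yes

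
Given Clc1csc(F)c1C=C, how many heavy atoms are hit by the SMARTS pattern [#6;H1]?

2

The query [#6;H1] means: any carbon bearing exactly one hydrogen.
Check the 9 heavy atoms by environment: 1× s (aromatic, H0) → no; 3× c (aromatic, H0) → no; 1× c (aromatic, H1) → match; 1× C (H1) → match; 1× C (H2) → no; 1× Cl (H0) → no; 1× F (H0) → no.
Summing the matching environments: 1 + 1 = 2 matching atoms.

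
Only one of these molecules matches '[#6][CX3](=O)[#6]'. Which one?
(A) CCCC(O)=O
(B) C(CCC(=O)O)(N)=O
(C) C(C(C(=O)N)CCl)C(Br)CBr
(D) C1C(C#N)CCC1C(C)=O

D

[#6][CX3](=O)[#6] describes a carbonyl carbon (no H) flanked by two carbons (a ketone).
(A) has a carboxylic acid group (-C(=O)OH) but one neighbour of the carbonyl carbon is O, not C.
(B) has a carboxylic acid group (-C(=O)OH) but one neighbour of the carbonyl carbon is O, not C.
(C) has a primary amide (-C(=O)NH2) but one neighbour of the carbonyl carbon is N, not C.
(D) contains an acetyl/ketone group (-C(=O)CH3), which satisfies every atom and bond constraint.
So the answer is (D).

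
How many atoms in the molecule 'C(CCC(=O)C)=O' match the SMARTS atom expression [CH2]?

The query [CH2] means: aliphatic carbon with exactly two hydrogens.
Check the 7 heavy atoms by environment: 2× C (H2) → match; 1× C (H1) → no; 2× O (H0) → no; 1× C (H0) → no; 1× C (H3) → no.
That gives 2 matching atoms.

2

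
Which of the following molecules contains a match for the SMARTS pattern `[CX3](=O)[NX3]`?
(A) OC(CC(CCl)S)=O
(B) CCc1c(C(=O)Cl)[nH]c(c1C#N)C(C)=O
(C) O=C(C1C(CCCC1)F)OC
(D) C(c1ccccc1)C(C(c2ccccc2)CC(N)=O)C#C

[CX3](=O)[NX3] describes a carbonyl carbon bonded to a trivalent nitrogen (an amide).
(A) has a carboxylic acid group (-C(=O)OH) but the carbonyl is bonded to O, not to an NX3 nitrogen.
(B) has a nitrile (-C#N) but the nitrile N is NX1 (triple-bonded), not NX3.
(C) has a methyl-ester group (-C(=O)OCH3) but the carbonyl is bonded to O, not to an NX3 nitrogen.
(D) contains a primary amide (-C(=O)NH2), which satisfies every atom and bond constraint.
So the answer is (D).

D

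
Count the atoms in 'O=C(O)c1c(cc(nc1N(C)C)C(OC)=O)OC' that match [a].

6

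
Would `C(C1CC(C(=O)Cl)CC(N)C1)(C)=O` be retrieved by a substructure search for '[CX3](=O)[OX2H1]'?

No

The pattern [CX3](=O)[OX2H1] describes an sp2 carbon double-bonded to O and single-bonded to an -OH oxygen — a carboxylic acid.
The closest candidate here is an acyl chloride (-C(=O)Cl), but the carbonyl is bonded to Cl, not to an -OH oxygen. No other fragment satisfies the full query, so there is no match.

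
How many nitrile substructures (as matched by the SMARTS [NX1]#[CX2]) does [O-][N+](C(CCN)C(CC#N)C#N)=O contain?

2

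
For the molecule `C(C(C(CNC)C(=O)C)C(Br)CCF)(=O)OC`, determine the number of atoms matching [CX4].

9

The query [CX4] means: C with X4: aliphatic carbon with exactly 4 total connections (bonds + H).
Check the 17 heavy atoms by environment: 9× C (X4) → match; 1× N (X3) → no; 1× Br (X1) → no; 1× F (X1) → no; 2× C (X3) → no; 2× O (X1) → no; 1× O (X2) → no.
That gives 9 matching atoms.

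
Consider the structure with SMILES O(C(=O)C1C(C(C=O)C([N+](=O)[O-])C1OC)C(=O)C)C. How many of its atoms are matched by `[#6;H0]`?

2

The query [#6;H0] means: any carbon with no attached hydrogen.
Check the 19 heavy atoms by environment: 6× C (H1) → no; 2× C (H0) → match; 6× O (H0) → no; 3× C (H3) → no; 1× N (charge +1, H0) → no; 1× O (charge -1, H0) → no.
That gives 2 matching atoms.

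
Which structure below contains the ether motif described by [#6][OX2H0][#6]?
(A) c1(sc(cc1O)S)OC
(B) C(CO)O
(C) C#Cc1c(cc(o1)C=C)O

A

[#6][OX2H0][#6] describes an aliphatic oxygen bridging two carbons with no H on the oxygen (an ether).
(A) contains a methoxy ether (-OCH3), which satisfies every atom and bond constraint.
(B) has a hydroxyl group (-OH) but the oxygen has H1, not H0 bridging two carbons.
(C) has a hydroxyl group (-OH) but the oxygen has H1, not H0 bridging two carbons.
So the answer is (A).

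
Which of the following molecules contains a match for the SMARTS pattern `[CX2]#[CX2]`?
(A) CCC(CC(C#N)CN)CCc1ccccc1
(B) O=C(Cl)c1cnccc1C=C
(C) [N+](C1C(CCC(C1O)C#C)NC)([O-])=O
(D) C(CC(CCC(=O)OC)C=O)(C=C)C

C

[CX2]#[CX2] describes a carbon-carbon triple bond (an alkyne).
(A) has a nitrile (-C#N) but the triple bond is C#N, not C#C.
(B) has a vinyl group (-CH=CH2) but the C=C is a double bond; both carbons are CX3, not CX2.
(C) contains an ethynyl group (-C#CH), which satisfies every atom and bond constraint.
(D) has a vinyl group (-CH=CH2) but the C=C is a double bond; both carbons are CX3, not CX2.
So the answer is (C).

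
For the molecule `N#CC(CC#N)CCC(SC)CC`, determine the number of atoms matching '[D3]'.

The query [D3] means: atom with exactly three heavy-atom neighbours.
Check the 13 heavy atoms by environment: 2× C (D1) → no; 6× C (D2) → no; 2× C (D3) → match; 2× N (D1) → no; 1× S (D2) → no.
That gives 2 matching atoms.

2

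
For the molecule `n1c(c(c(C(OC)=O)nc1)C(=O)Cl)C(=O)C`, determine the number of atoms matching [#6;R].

The query [#6;R] means: carbon that is part of a ring.
Check the 16 heavy atoms by environment: 2× n (aromatic, in 6-ring) → no; 4× c (aromatic, in 6-ring) → match; 5× C (acyclic) → no; 4× O (acyclic) → no; 1× Cl (acyclic) → no.
That gives 4 matching atoms.

4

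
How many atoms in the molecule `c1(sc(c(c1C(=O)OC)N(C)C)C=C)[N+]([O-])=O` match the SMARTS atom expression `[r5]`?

5

Check the 17 heavy atoms by environment: 1× s (aromatic, in 5-ring) → match; 4× c (aromatic, in 5-ring) → match; 6× C (acyclic) → no; 1× N (acyclic) → no; 1× N (charge +1, acyclic) → no; 1× O (charge -1, acyclic) → no; 3× O (acyclic) → no.
Summing the matching environments: 1 + 4 = 5 matching atoms.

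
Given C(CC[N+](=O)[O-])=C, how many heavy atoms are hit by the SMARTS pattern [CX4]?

2

Check the 7 heavy atoms by environment: 2× C (X4) → match; 1× N (charge +1, X3) → no; 1× O (charge -1, X1) → no; 1× O (X1) → no; 2× C (X3) → no.
That gives 2 matching atoms.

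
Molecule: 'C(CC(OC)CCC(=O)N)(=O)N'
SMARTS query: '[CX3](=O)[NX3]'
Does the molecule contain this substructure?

The pattern [CX3](=O)[NX3] describes a carbonyl carbon bonded to a trivalent nitrogen — an amide.
The molecule carries a primary amide (-C(=O)NH2), whose atoms satisfy every constraint of the query, so the pattern matches.

Yes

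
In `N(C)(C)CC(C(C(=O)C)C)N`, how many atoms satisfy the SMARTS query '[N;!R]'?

The query [N;!R] means: aliphatic nitrogen not in a ring.
Check the 11 heavy atoms by environment: 8× C (acyclic) → no; 2× N (acyclic) → match; 1× O (acyclic) → no.
That gives 2 matching atoms.

2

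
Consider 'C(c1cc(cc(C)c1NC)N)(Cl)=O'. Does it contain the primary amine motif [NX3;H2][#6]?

Yes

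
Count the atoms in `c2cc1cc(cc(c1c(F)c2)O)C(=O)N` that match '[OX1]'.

1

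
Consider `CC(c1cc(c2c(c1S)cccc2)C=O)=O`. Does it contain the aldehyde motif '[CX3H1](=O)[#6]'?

Yes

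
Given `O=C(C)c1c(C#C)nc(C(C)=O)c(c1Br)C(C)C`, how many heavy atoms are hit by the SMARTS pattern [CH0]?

3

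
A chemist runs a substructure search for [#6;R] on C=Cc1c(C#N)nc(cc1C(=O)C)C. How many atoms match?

The query [#6;R] means: carbon that is part of a ring.
Check the 14 heavy atoms by environment: 1× n (aromatic, in 6-ring) → no; 5× c (aromatic, in 6-ring) → match; 6× C (acyclic) → no; 1× N (acyclic) → no; 1× O (acyclic) → no.
That gives 5 matching atoms.

5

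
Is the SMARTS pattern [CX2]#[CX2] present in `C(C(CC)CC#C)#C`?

Yes

The pattern [CX2]#[CX2] describes a carbon-carbon triple bond — an alkyne.
The molecule carries an ethynyl group (-C#CH), whose atoms satisfy every constraint of the query, so the pattern matches.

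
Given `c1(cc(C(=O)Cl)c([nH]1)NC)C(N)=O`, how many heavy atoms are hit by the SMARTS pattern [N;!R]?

2

The query [N;!R] means: aliphatic nitrogen not in a ring.
Check the 13 heavy atoms by environment: 1× n (aromatic, in 5-ring) → no; 4× c (aromatic, in 5-ring) → no; 3× C (acyclic) → no; 2× O (acyclic) → no; 2× N (acyclic) → match; 1× Cl (acyclic) → no.
That gives 2 matching atoms.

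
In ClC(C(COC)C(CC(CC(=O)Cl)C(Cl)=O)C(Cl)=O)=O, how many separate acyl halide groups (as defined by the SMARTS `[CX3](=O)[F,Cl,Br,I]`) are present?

[CX3](=O)[F,Cl,Br,I] is the SMARTS for an acyl halide: a carbonyl carbon bonded to a halogen.
The molecule carries 4 separate instances of an acyl chloride (-C(=O)Cl) meeting every constraint; each maps to a distinct set of atoms, giving 4 matches.

4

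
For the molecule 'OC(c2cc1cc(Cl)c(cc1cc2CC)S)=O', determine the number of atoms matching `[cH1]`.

4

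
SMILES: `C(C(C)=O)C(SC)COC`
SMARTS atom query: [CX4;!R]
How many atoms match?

6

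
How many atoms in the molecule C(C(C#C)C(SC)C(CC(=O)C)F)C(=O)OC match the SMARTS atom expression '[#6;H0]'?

3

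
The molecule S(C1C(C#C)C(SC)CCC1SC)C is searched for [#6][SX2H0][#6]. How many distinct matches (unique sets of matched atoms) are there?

3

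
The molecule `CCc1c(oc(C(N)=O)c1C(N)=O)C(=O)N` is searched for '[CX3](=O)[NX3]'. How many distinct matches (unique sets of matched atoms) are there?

[CX3](=O)[NX3] is the SMARTS for an amide: a carbonyl carbon bonded to a trivalent nitrogen.
The molecule carries 3 separate instances of a primary amide (-C(=O)NH2) meeting every constraint; each maps to a distinct set of atoms, giving 3 matches.

3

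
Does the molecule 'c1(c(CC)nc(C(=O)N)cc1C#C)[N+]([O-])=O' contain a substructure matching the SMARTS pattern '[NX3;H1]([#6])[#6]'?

No

The pattern [NX3;H1]([#6])[#6] describes a trivalent nitrogen with one H, bonded to two carbons — a secondary amine.
The closest candidate here is a primary amide (-C(=O)NH2), but the -C(=O)NH2 nitrogen has H2, not H1. No other fragment satisfies the full query, so there is no match.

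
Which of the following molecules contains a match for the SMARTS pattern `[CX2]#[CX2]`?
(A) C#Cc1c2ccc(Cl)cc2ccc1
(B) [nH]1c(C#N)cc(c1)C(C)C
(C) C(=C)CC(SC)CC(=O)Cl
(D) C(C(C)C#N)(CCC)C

A

[CX2]#[CX2] describes a carbon-carbon triple bond (an alkyne).
(A) contains an ethynyl group (-C#CH), which satisfies every atom and bond constraint.
(B) has a nitrile (-C#N) but the triple bond is C#N, not C#C.
(C) has a vinyl group (-CH=CH2) but the C=C is a double bond; both carbons are CX3, not CX2.
(D) has a nitrile (-C#N) but the triple bond is C#N, not C#C.
So the answer is (A).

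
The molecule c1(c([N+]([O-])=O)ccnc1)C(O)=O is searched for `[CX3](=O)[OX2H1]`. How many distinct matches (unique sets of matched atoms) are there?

[CX3](=O)[OX2H1] is the SMARTS for a carboxylic acid: an sp2 carbon double-bonded to O and single-bonded to an -OH oxygen.
Exactly one fragment in the molecule meets all constraints, giving 1 match.

1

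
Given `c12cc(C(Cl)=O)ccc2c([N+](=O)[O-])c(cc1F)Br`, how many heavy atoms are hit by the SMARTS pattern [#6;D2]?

4

Check the 18 heavy atoms by environment: 6× c (aromatic, D3) → no; 4× c (aromatic, D2) → match; 1× Br (D1) → no; 1× C (D3) → no; 2× O (D1) → no; 1× Cl (D1) → no; 1× N (charge +1, D3) → no; 1× O (charge -1, D1) → no; 1× F (D1) → no.
That gives 4 matching atoms.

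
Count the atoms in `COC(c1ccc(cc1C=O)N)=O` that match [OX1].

2

The query [OX1] means: aliphatic oxygen with one total connection — typically a carbonyl =O or an oxide.
Check the 13 heavy atoms by environment: 6× c (aromatic, X3) → no; 2× C (X3) → no; 2× O (X1) → match; 1× O (X2) → no; 1× C (X4) → no; 1× N (X3) → no.
That gives 2 matching atoms.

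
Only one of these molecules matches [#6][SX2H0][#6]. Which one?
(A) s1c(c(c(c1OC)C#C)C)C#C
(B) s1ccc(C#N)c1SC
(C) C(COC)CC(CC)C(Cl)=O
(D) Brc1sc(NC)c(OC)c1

[#6][SX2H0][#6] describes an aliphatic sulfur bridging two carbons with no H on the sulfur (a thioether).
(A) has a methoxy ether (-OCH3) but the bridging atom is O, not S.
(B) contains a methylthio ether (-SCH3), which satisfies every atom and bond constraint.
(C) has a methoxy ether (-OCH3) but the bridging atom is O, not S.
(D) has a methoxy ether (-OCH3) but the bridging atom is O, not S.
So the answer is (B).

B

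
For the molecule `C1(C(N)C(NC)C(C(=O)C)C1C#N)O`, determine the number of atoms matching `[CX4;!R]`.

2

The query [CX4;!R] means: aliphatic carbon with four total connections, not in a ring.
Check the 14 heavy atoms by environment: 5× C (X4, in 5-ring) → no; 1× C (X2, acyclic) → no; 1× N (X1, acyclic) → no; 2× N (X3, acyclic) → no; 1× C (X3, acyclic) → no; 1× O (X1, acyclic) → no; 2× C (X4, acyclic) → match; 1× O (X2, acyclic) → no.
That gives 2 matching atoms.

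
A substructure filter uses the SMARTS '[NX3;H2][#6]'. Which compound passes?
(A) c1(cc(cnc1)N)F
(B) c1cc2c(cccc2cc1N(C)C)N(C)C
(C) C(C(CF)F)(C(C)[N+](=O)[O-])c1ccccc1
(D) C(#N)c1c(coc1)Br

A

[NX3;H2][#6] describes a trivalent nitrogen with two H attached to carbon (a primary amine).
(A) contains a primary amino group (-NH2), which satisfies every atom and bond constraint.
(B) has a dimethylamino group (-N(CH3)2) but the nitrogen has H0, not H2.
(C) has a nitro group (-[N+](=O)[O-]) but the nitrogen is [N+] with no H, not NX3H2.
(D) has a nitrile (-C#N) but the nitrogen is NX1 (triple-bonded), not NX3 with two H.
So the answer is (A).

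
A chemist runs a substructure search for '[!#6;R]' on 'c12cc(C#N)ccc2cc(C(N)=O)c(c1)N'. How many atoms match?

0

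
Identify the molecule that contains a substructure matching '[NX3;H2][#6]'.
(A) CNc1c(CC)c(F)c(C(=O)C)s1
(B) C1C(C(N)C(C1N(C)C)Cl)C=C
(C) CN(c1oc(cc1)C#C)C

B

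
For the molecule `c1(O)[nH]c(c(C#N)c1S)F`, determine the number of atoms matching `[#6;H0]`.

Check the 10 heavy atoms by environment: 1× n (aromatic, H1) → no; 4× c (aromatic, H0) → match; 1× C (H0) → match; 1× N (H0) → no; 1× F (H0) → no; 1× O (H1) → no; 1× S (H1) → no.
Summing the matching environments: 4 + 1 = 5 matching atoms.

5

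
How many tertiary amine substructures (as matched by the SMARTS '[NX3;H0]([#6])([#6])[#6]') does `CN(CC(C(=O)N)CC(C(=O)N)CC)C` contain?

[NX3;H0]([#6])([#6])[#6] is the SMARTS for a tertiary amine: a trivalent nitrogen with no H, bonded to three carbons.
Exactly one fragment in the molecule meets all constraints, giving 1 match.

1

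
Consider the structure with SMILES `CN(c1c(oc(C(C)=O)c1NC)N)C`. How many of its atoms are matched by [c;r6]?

The query [c;r6] means: aromatic carbon that belongs to a six-membered ring.
Check the 14 heavy atoms by environment: 1× o (aromatic, in 5-ring) → no; 4× c (aromatic, in 5-ring) → no; 3× N (acyclic) → no; 5× C (acyclic) → no; 1× O (acyclic) → no.
No environment satisfies the query, so 0 matching atoms.

0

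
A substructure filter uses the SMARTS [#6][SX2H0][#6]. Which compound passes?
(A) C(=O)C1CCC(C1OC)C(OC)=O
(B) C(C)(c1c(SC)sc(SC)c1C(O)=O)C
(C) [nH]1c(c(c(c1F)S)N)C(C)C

B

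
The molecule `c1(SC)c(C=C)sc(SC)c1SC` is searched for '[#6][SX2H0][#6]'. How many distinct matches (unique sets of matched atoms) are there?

3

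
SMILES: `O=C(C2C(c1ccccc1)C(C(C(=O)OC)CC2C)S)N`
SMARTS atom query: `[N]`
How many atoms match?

1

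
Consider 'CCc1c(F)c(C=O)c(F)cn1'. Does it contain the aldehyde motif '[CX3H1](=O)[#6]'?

Yes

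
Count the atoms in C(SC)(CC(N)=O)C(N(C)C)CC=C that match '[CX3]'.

3

Check the 14 heavy atoms by environment: 7× C (X4) → no; 1× S (X2) → no; 2× N (X3) → no; 3× C (X3) → match; 1× O (X1) → no.
That gives 3 matching atoms.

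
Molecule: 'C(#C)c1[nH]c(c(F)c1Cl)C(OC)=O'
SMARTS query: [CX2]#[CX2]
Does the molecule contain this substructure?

The pattern [CX2]#[CX2] describes a carbon-carbon triple bond — an alkyne.
The molecule carries an ethynyl group (-C#CH), whose atoms satisfy every constraint of the query, so the pattern matches.

Yes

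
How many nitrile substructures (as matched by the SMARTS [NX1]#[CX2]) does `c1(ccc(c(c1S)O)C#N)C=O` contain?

1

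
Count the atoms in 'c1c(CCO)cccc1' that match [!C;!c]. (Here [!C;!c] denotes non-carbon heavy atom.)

The query [!C;!c] means: neither aliphatic nor aromatic carbon — same as [!#6].
Check the 9 heavy atoms by environment: 2× C → no; 1× O → match; 6× c (aromatic) → no.
That gives 1 matching atom.

1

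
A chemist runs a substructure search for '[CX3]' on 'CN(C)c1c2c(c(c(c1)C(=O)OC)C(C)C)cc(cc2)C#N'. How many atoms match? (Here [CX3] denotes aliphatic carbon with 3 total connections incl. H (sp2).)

1

Check the 22 heavy atoms by environment: 10× c (aromatic, X3) → no; 1× N (X3) → no; 6× C (X4) → no; 1× C (X3) → match; 1× O (X1) → no; 1× O (X2) → no; 1× C (X2) → no; 1× N (X1) → no.
That gives 1 matching atom.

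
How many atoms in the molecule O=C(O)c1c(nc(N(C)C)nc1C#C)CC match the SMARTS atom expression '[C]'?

7

The query [C] means: uppercase C matches aliphatic (non-aromatic) carbon only.
Check the 16 heavy atoms by environment: 2× n (aromatic) → no; 4× c (aromatic) → no; 7× C → match; 1× N → no; 2× O → no.
That gives 7 matching atoms.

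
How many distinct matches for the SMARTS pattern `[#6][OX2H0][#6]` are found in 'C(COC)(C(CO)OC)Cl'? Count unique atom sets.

2

[#6][OX2H0][#6] is the SMARTS for an ether: an aliphatic oxygen bridging two carbons with no H on the oxygen.
The molecule carries 2 separate instances of a methoxy ether (-OCH3) meeting every constraint; each maps to a distinct set of atoms, giving 2 matches.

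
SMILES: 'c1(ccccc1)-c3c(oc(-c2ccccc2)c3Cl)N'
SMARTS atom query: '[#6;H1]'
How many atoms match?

The query [#6;H1] means: any carbon bearing exactly one hydrogen.
Check the 19 heavy atoms by environment: 1× o (aromatic, H0) → no; 6× c (aromatic, H0) → no; 1× Cl (H0) → no; 10× c (aromatic, H1) → match; 1× N (H2) → no.
That gives 10 matching atoms.

10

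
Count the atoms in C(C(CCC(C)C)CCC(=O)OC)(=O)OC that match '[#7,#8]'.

Check the 16 heavy atoms by environment: 12× C → no; 4× O → match.
That gives 4 matching atoms.

4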